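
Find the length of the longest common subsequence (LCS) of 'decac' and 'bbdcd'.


DP table for LCS of 'decac' and 'bbdcd':
       b  b  d  c  d
    0  0  0  0  0  0
  d 0  0  0  1  1  1
  e 0  0  0  1  1  1
  c 0  0  0  1  2  2
  a 0  0  0  1  2  2
  c 0  0  0  1  2  2
LCS: 'dc'
LCS length = 2

2


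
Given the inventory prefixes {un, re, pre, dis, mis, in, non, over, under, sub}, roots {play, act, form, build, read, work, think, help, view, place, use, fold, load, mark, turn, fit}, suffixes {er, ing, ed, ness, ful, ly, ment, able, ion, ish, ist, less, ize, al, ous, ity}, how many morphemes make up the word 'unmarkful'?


Segmenting 'unmarkful' against the inventory:
  'un' -> prefix (morpheme 1)
  'mark' -> root (morpheme 2)
  'ful' -> suffix (morpheme 3)
Total morphemes: 3

3


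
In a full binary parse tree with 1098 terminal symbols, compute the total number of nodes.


Leaf nodes (terminals): 1098
Internal nodes = n - 1 = 1098 - 1 = 1097
Total = leaves + internal = 1098 + 1097 = 2195

2195


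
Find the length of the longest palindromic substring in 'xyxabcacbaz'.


Scanning 'xyxabcacbaz' for palindromic substrings.
Substring at positions 3-9: 'abcacba'.
Check: reverse('abcacba') = 'abcacba' -> palindrome confirmed.
Neighbouring characters ('x' / 'z') break symmetry, so it cannot extend further.
No longer palindromic substring exists; longest length = 7

7


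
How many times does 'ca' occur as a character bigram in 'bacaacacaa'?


Scanning 'bacaacacaa' for bigram 'ca':
  Position 0: 'ba' -> no
  Position 1: 'ac' -> no
  Position 2: 'ca' -> MATCH
  Position 3: 'aa' -> no
  Position 4: 'ac' -> no
  Position 5: 'ca' -> MATCH
  Position 6: 'ac' -> no
  Position 7: 'ca' -> MATCH
  Position 8: 'aa' -> no
Total matches: 3

3


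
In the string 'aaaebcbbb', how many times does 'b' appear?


Scanning 'aaaebcbbb' for 'b':
  Position 4: 'b' -> MATCH (count: 1)
  Position 6: 'b' -> MATCH (count: 2)
  Position 7: 'b' -> MATCH (count: 3)
  Position 8: 'b' -> MATCH (count: 4)
Total occurrences of 'b': 4

4


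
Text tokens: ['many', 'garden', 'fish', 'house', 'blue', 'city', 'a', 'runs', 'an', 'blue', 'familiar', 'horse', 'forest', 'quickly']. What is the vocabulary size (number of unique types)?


Listing all tokens and tracking unique types:
  Token 1: 'many' -> NEW (unique so far: 1)
  Token 2: 'garden' -> NEW (unique so far: 2)
  Token 3: 'fish' -> NEW (unique so far: 3)
  Token 4: 'house' -> NEW (unique so far: 4)
  Token 5: 'blue' -> NEW (unique so far: 5)
  Token 6: 'city' -> NEW (unique so far: 6)
  Token 7: 'a' -> NEW (unique so far: 7)
  Token 8: 'runs' -> NEW (unique so far: 8)
  Token 9: 'an' -> NEW (unique so far: 9)
  Token 10: 'blue' -> duplicate (unique so far: 9)
  Token 11: 'familiar' -> NEW (unique so far: 10)
  Token 12: 'horse' -> NEW (unique so far: 11)
  Token 13: 'forest' -> NEW (unique so far: 12)
  Token 14: 'quickly' -> NEW (unique so far: 13)
Unique types: ('a', 'an', 'blue', 'city', 'familiar', 'fish', 'forest', 'garden', 'horse', 'house', 'many', 'quickly', 'runs')
Vocabulary size: 13

13


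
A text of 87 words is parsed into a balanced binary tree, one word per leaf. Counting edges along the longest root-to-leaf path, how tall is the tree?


In a balanced binary tree with n leaves the deepest leaf is ceil(log2(n)) edges below the root.
log2(87) = 6.4429
ceil(6.4429) = 7
height (edges) = 7

7


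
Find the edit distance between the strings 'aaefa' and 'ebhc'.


Building DP table for s1='aaefa' (len 5) and s2='ebhc' (len 4):
       e  b  h  c
    0  1  2  3  4
  a 1  1  2  3  4
  a 2  2  2  3  4
  e 3  2  3  3  4
  f 4  3  3  4  4
  a 5  4  4  4  5
Edit distance = dp[5][4] = 5

5


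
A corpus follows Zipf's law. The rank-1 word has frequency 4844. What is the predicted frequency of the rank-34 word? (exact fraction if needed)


Zipf's law: freq(rank) = f1 / rank
f1 = 4844, rank = 34
freq = 4844 / 34
GCD(4844, 34) = 2
Simplified: 2422/17

2422/17


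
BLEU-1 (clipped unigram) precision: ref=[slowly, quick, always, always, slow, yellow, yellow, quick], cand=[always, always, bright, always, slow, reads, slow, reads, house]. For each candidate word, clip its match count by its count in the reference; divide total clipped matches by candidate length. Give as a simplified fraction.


Reference word counts: {'always': 2, 'quick': 2, 'slow': 1, 'slowly': 1, 'yellow': 2}
Checking each candidate word (with clipping):
  'always' -> in reference (ref count 2, used 1/2) -> match (matches: 1)
  'always' -> in reference (ref count 2, used 2/2) -> match (matches: 2)
  'bright' -> not in reference -> no match (matches: 2)
  'always' -> ref count 2 already used up (2/2) -> clipped, no match (matches: 2)
  'slow' -> in reference (ref count 1, used 1/1) -> match (matches: 3)
  'reads' -> not in reference -> no match (matches: 3)
  'slow' -> ref count 1 already used up (1/1) -> clipped, no match (matches: 3)
  'reads' -> not in reference -> no match (matches: 3)
  'house' -> not in reference -> no match (matches: 3)
Clipped matches: 3, Candidate length: 9
Precision = 3/9 = 1/3

1/3


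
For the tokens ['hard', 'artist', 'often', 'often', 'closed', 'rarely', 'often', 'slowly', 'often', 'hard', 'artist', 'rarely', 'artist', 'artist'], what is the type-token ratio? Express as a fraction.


Tokens: 14
Unique types: ('artist', 'closed', 'hard', 'often', 'rarely', 'slowly') = 6
TTR = 6/14
Simplify: divide both by 2 -> 3/7
TTR = 3/7

3/7


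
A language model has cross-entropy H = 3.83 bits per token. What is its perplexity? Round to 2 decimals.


Perplexity formula: PP = 2^H
H = 3.83
PP = 2^3.83
Decompose: 2^3.83 = 2^3 * 2^0.83
2^3 = 8, 2^0.83 ~ 1.7776854
PP ~ 8 * 1.7776854 = 14.2214832
Rounded to 2 decimals: 14.22

14.22


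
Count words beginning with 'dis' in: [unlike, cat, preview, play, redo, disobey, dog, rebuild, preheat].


Checking each word for prefix 'dis':
  'unlike' -> no (count: 0)
  'cat' -> no (count: 0)
  'preview' -> no (count: 0)
  'play' -> no (count: 0)
  'redo' -> no (count: 0)
  'disobey' -> YES, starts with 'dis' (count: 1)
  'dog' -> no (count: 1)
  'rebuild' -> no (count: 1)
  'preheat' -> no (count: 1)
Total with prefix 'dis': 1

1


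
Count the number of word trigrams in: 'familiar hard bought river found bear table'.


Word trigrams from [7] words:
  Trigram 1: (familiar hard bought)
  Trigram 2: (hard bought river)
  Trigram 3: (bought river found)
  Trigram 4: (river found bear)
  Trigram 5: (found bear table)
Total word trigrams: 7 - 2 = 5

5


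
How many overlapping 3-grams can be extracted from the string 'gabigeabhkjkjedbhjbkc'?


String 'gabigeabhkjkjedbhjbkc' has length L = 21.
Number of overlapping n-grams = L - n + 1
Substituting: 21 - 3 + 1 = 19

19


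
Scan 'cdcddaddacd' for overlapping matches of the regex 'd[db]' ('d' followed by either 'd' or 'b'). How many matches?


Pattern: d[db] means 'd' followed by either 'd' or 'b'.
Scanning 'cdcddaddacd' position-by-position:
  Pos 0: window 'cd' -> no
  Pos 1: window 'dc' -> no
  Pos 2: window 'cd' -> no
  Pos 3: window 'dd' -> MATCH
  Pos 4: window 'da' -> no
  Pos 5: window 'ad' -> no
  Pos 6: window 'dd' -> MATCH
  Pos 7: window 'da' -> no
  Pos 8: window 'ac' -> no
  Pos 9: window 'cd' -> no
  Pos 10: window 'd' -> no
Total matches: 2

2


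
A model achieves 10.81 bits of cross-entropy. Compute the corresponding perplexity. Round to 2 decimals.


Perplexity formula: PP = 2^H
H = 10.81
PP = 2^10.81
Decompose: 2^10.81 = 2^10 * 2^0.81
2^10 = 1024, 2^0.81 ~ 1.7532114
PP ~ 1024 * 1.7532114 = 1795.2884736
Rounded to 2 decimals: 1795.29

1795.29


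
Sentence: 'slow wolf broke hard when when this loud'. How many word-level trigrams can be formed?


Word trigrams from [8] words:
  Trigram 1: (slow wolf broke)
  Trigram 2: (wolf broke hard)
  Trigram 3: (broke hard when)
  Trigram 4: (hard when when)
  Trigram 5: (when when this)
  Trigram 6: (when this loud)
Total word trigrams: 8 - 2 = 6

6


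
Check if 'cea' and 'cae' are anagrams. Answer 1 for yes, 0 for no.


Sort characters of 'cea': 'ace'
Sort characters of 'cae': 'ace'
Sorted forms match -> they ARE anagrams
Result: 1

1


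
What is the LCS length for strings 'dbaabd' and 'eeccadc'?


DP table for LCS of 'dbaabd' and 'eeccadc':
       e  e  c  c  a  d  c
    0  0  0  0  0  0  0  0
  d 0  0  0  0  0  0  1  1
  b 0  0  0  0  0  0  1  1
  a 0  0  0  0  0  1  1  1
  a 0  0  0  0  0  1  1  1
  b 0  0  0  0  0  1  1  1
  d 0  0  0  0  0  1  2  2
LCS: 'ad'
LCS length = 2

2


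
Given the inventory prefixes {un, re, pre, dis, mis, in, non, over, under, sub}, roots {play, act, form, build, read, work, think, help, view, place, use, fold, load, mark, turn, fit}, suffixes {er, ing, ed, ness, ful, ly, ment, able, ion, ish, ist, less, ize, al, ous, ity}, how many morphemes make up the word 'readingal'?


Segmenting 'readingal' against the inventory:
  'read' -> root (morpheme 1)
  'ing' -> suffix (morpheme 2)
  'al' -> suffix (morpheme 3)
Total morphemes: 3

3


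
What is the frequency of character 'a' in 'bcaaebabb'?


Scanning 'bcaaebabb' for 'a':
  Position 2: 'a' -> MATCH (count: 1)
  Position 3: 'a' -> MATCH (count: 2)
  Position 6: 'a' -> MATCH (count: 3)
Total occurrences of 'a': 3

3


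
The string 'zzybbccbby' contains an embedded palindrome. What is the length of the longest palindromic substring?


Scanning 'zzybbccbby' for palindromic substrings.
Substring at positions 2-9: 'ybbccbby'.
Check: reverse('ybbccbby') = 'ybbccbby' -> palindrome confirmed.
Neighbouring characters ('z' / '-') break symmetry, so it cannot extend further.
No longer palindromic substring exists; longest length = 8

8


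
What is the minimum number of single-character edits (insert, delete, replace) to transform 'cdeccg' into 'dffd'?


Building DP table for s1='cdeccg' (len 6) and s2='dffd' (len 4):
       d  f  f  d
    0  1  2  3  4
  c 1  1  2  3  4
  d 2  1  2  3  3
  e 3  2  2  3  4
  c 4  3  3  3  4
  c 5  4  4  4  4
  g 6  5  5  5  5
Edit distance = dp[6][4] = 5

5


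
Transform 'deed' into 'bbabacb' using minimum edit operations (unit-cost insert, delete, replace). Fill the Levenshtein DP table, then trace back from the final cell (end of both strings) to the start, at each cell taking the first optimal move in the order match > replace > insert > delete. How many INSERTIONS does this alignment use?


Edit distance = 7. Backtracking from cell (4, 7) with preference match > replace > insert > delete,
then listing the resulting alignment 'deed' -> 'bbabacb' left to right:
  Step 1: insert 'b' [insertion #1]
  Step 2: insert 'b' [insertion #2]
  Step 3: insert 'a' [insertion #3]
  Step 4: replace d->b
  Step 5: replace e->a
  Step 6: replace e->c
  Step 7: replace d->b
Total insertions: 3

3


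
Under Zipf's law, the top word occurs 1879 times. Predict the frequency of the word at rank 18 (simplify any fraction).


Zipf's law: freq(rank) = f1 / rank
f1 = 1879, rank = 18
freq = 1879 / 18
GCD(1879, 18) = 1
Simplified: 1879/18

1879/18


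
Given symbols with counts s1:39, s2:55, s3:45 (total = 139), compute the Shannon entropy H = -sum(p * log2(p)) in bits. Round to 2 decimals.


Computing entropy H = -sum(p_i * log2(p_i)):
  s1: p = 39/139 = 0.2806, -p*log2(p) = 0.5144
  s2: p = 55/139 = 0.3957, -p*log2(p) = 0.5293
  s3: p = 45/139 = 0.3237, -p*log2(p) = 0.5268
H = sum of terms = 1.5705
Rounded to 2 decimals: 1.57

1.57


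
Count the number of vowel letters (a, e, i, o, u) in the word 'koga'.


Scanning each character of 'koga':
  Position 1: 'k' -> consonant (running count: 0)
  Position 2: 'o' -> vowel (running count: 1)
  Position 3: 'g' -> consonant (running count: 1)
  Position 4: 'a' -> vowel (running count: 2)
Total vowels: 2

2


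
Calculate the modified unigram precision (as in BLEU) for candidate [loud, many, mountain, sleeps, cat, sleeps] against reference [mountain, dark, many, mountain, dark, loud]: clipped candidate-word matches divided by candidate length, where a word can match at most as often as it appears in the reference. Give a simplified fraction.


Reference word counts: {'dark': 2, 'loud': 1, 'many': 1, 'mountain': 2}
Checking each candidate word (with clipping):
  'loud' -> in reference (ref count 1, used 1/1) -> match (matches: 1)
  'many' -> in reference (ref count 1, used 1/1) -> match (matches: 2)
  'mountain' -> in reference (ref count 2, used 1/2) -> match (matches: 3)
  'sleeps' -> not in reference -> no match (matches: 3)
  'cat' -> not in reference -> no match (matches: 3)
  'sleeps' -> not in reference -> no match (matches: 3)
Clipped matches: 3, Candidate length: 6
Precision = 3/6 = 1/2

1/2


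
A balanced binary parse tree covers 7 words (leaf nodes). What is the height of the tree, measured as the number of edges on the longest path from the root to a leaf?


In a balanced binary tree with n leaves the deepest leaf is ceil(log2(n)) edges below the root.
log2(7) = 2.8074
ceil(2.8074) = 3
height (edges) = 3

3


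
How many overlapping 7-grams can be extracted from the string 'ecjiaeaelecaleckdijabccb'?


String 'ecjiaeaelecaleckdijabccb' has length L = 24.
Number of overlapping n-grams = L - n + 1
Substituting: 24 - 7 + 1 = 18

18


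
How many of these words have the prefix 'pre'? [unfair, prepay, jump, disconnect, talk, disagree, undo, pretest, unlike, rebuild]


Checking each word for prefix 'pre':
  'unfair' -> no (count: 0)
  'prepay' -> YES, starts with 'pre' (count: 1)
  'jump' -> no (count: 1)
  'disconnect' -> no (count: 1)
  'talk' -> no (count: 1)
  'disagree' -> no (count: 1)
  'undo' -> no (count: 1)
  'pretest' -> YES, starts with 'pre' (count: 2)
  'unlike' -> no (count: 2)
  'rebuild' -> no (count: 2)
Total with prefix 'pre': 2

2


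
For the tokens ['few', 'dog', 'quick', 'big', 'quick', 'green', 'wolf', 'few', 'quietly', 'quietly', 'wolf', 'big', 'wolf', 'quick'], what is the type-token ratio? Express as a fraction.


Tokens: 14
Unique types: ('big', 'dog', 'few', 'green', 'quick', 'quietly', 'wolf') = 7
TTR = 7/14
Simplify: divide both by 7 -> 1/2
TTR = 1/2

1/2


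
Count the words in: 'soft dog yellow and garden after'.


Counting words by splitting on spaces:
  Word 1: 'soft'
  Word 2: 'dog'
  Word 3: 'yellow'
  Word 4: 'and'
  Word 5: 'garden'
  Word 6: 'after'
Total words: 6

6


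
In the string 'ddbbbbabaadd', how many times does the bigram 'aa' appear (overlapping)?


Scanning 'ddbbbbabaadd' for bigram 'aa':
  Position 0: 'dd' -> no
  Position 1: 'db' -> no
  Position 2: 'bb' -> no
  Position 3: 'bb' -> no
  Position 4: 'bb' -> no
  Position 5: 'ba' -> no
  Position 6: 'ab' -> no
  Position 7: 'ba' -> no
  Position 8: 'aa' -> MATCH
  Position 9: 'ad' -> no
  Position 10: 'dd' -> no
Total matches: 1

1


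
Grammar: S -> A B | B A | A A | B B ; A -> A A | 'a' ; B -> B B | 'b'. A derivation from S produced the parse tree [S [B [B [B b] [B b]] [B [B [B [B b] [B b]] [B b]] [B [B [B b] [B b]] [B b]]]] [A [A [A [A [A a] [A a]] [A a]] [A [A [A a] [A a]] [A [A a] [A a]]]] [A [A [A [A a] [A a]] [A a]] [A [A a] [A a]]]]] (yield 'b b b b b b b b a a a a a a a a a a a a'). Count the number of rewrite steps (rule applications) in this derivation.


Every bracketed nonterminal node [X ...] in the tree is produced by exactly one rule application.
Reading the tree off as a leftmost derivation:
  Step 1: S  =>  B A   (applied S -> B A)
  Step 2: B A  =>  B B A   (applied B -> B B)
  Step 3: B B A  =>  B B B A   (applied B -> B B)
  Step 4: B B B A  =>  b B B A   (applied B -> b)
  Step 5: b B B A  =>  b b B A   (applied B -> b)
  Step 6: b b B A  =>  b b B B A   (applied B -> B B)
  Step 7: b b B B A  =>  b b B B B A   (applied B -> B B)
  Step 8: b b B B B A  =>  b b B B B B A   (applied B -> B B)
  Step 9: b b B B B B A  =>  b b b B B B A   (applied B -> b)
  Step 10: b b b B B B A  =>  b b b b B B A   (applied B -> b)
  Step 11: b b b b B B A  =>  b b b b b B A   (applied B -> b)
  Step 12: b b b b b B A  =>  b b b b b B B A   (applied B -> B B)
  Step 13: b b b b b B B A  =>  b b b b b B B B A   (applied B -> B B)
  Step 14: b b b b b B B B A  =>  b b b b b b B B A   (applied B -> b)
  Step 15: b b b b b b B B A  =>  b b b b b b b B A   (applied B -> b)
  Step 16: b b b b b b b B A  =>  b b b b b b b b A   (applied B -> b)
  Step 17: b b b b b b b b A  =>  b b b b b b b b A A   (applied A -> A A)
  Step 18: b b b b b b b b A A  =>  b b b b b b b b A A A   (applied A -> A A)
  Step 19: b b b b b b b b A A A  =>  b b b b b b b b A A A A   (applied A -> A A)
  Step 20: b b b b b b b b A A A A  =>  b b b b b b b b A A A A A   (applied A -> A A)
  Step 21: b b b b b b b b A A A A A  =>  b b b b b b b b a A A A A   (applied A -> a)
  Step 22: b b b b b b b b a A A A A  =>  b b b b b b b b a a A A A   (applied A -> a)
  Step 23: b b b b b b b b a a A A A  =>  b b b b b b b b a a a A A   (applied A -> a)
  Step 24: b b b b b b b b a a a A A  =>  b b b b b b b b a a a A A A   (applied A -> A A)
  Step 25: b b b b b b b b a a a A A A  =>  b b b b b b b b a a a A A A A   (applied A -> A A)
  Step 26: b b b b b b b b a a a A A A A  =>  b b b b b b b b a a a a A A A   (applied A -> a)
  Step 27: b b b b b b b b a a a a A A A  =>  b b b b b b b b a a a a a A A   (applied A -> a)
  Step 28: b b b b b b b b a a a a a A A  =>  b b b b b b b b a a a a a A A A   (applied A -> A A)
  Step 29: b b b b b b b b a a a a a A A A  =>  b b b b b b b b a a a a a a A A   (applied A -> a)
  Step 30: b b b b b b b b a a a a a a A A  =>  b b b b b b b b a a a a a a a A   (applied A -> a)
  Step 31: b b b b b b b b a a a a a a a A  =>  b b b b b b b b a a a a a a a A A   (applied A -> A A)
  Step 32: b b b b b b b b a a a a a a a A A  =>  b b b b b b b b a a a a a a a A A A   (applied A -> A A)
  Step 33: b b b b b b b b a a a a a a a A A A  =>  b b b b b b b b a a a a a a a A A A A   (applied A -> A A)
  Step 34: b b b b b b b b a a a a a a a A A A A  =>  b b b b b b b b a a a a a a a a A A A   (applied A -> a)
  Step 35: b b b b b b b b a a a a a a a a A A A  =>  b b b b b b b b a a a a a a a a a A A   (applied A -> a)
  Step 36: b b b b b b b b a a a a a a a a a A A  =>  b b b b b b b b a a a a a a a a a a A   (applied A -> a)
  Step 37: b b b b b b b b a a a a a a a a a a A  =>  b b b b b b b b a a a a a a a a a a A A   (applied A -> A A)
  Step 38: b b b b b b b b a a a a a a a a a a A A  =>  b b b b b b b b a a a a a a a a a a a A   (applied A -> a)
  Step 39: b b b b b b b b a a a a a a a a a a a A  =>  b b b b b b b b a a a a a a a a a a a a   (applied A -> a)
Final yield: b b b b b b b b a a a a a a a a a a a a
Total rewrite steps: 39

39


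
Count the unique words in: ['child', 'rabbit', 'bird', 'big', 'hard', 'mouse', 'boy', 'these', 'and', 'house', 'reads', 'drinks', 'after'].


Listing all tokens and tracking unique types:
  Token 1: 'child' -> NEW (unique so far: 1)
  Token 2: 'rabbit' -> NEW (unique so far: 2)
  Token 3: 'bird' -> NEW (unique so far: 3)
  Token 4: 'big' -> NEW (unique so far: 4)
  Token 5: 'hard' -> NEW (unique so far: 5)
  Token 6: 'mouse' -> NEW (unique so far: 6)
  Token 7: 'boy' -> NEW (unique so far: 7)
  Token 8: 'these' -> NEW (unique so far: 8)
  Token 9: 'and' -> NEW (unique so far: 9)
  Token 10: 'house' -> NEW (unique so far: 10)
  Token 11: 'reads' -> NEW (unique so far: 11)
  Token 12: 'drinks' -> NEW (unique so far: 12)
  Token 13: 'after' -> NEW (unique so far: 13)
Unique types: ('after', 'and', 'big', 'bird', 'boy', 'child', 'drinks', 'hard', 'house', 'mouse', 'rabbit', 'reads', 'these')
Vocabulary size: 13

13


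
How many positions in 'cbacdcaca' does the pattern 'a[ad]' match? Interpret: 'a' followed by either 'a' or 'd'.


Pattern: a[ad] means 'a' followed by either 'a' or 'd'.
Scanning 'cbacdcaca' position-by-position:
  Pos 0: window 'cb' -> no
  Pos 1: window 'ba' -> no
  Pos 2: window 'ac' -> no
  Pos 3: window 'cd' -> no
  Pos 4: window 'dc' -> no
  Pos 5: window 'ca' -> no
  Pos 6: window 'ac' -> no
  Pos 7: window 'ca' -> no
  Pos 8: window 'a' -> no
Total matches: 0

0


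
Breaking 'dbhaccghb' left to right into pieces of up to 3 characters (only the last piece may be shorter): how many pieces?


'dbhaccghb' has 9 characters.
Chunking with max size 3:
  Chunk 1: 'dbh' (positions 0-2)
  Chunk 2: 'acc' (positions 3-5)
  Chunk 3: 'ghb' (positions 6-8)
Total chunks: ceil(9 / 3) = 3

3


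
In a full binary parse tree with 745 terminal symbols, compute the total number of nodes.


Leaf nodes (terminals): 745
Internal nodes = n - 1 = 745 - 1 = 744
Total = leaves + internal = 745 + 744 = 1489

1489


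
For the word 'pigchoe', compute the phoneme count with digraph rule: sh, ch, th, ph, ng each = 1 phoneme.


Parsing 'pigchoe' greedily, digraphs first:
  'p' -> consonant phoneme (phonemes so far: 1)
  'i' -> vowel phoneme (phonemes so far: 2)
  'g' -> consonant phoneme (phonemes so far: 3)
  'ch' -> digraph (1 consonant phoneme) (phonemes so far: 4)
  'o' -> vowel phoneme (phonemes so far: 5)
  'e' -> vowel phoneme (phonemes so far: 6)
Total phonemes: 6

6


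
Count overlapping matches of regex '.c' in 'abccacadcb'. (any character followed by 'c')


Pattern: .c means any character followed by 'c'.
Scanning 'abccacadcb' position-by-position:
  Pos 0: window 'ab' -> no
  Pos 1: window 'bc' -> MATCH
  Pos 2: window 'cc' -> MATCH
  Pos 3: window 'ca' -> no
  Pos 4: window 'ac' -> MATCH
  Pos 5: window 'ca' -> no
  Pos 6: window 'ad' -> no
  Pos 7: window 'dc' -> MATCH
  Pos 8: window 'cb' -> no
  Pos 9: window 'b' -> no
Total matches: 4

4


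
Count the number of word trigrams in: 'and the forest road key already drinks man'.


Word trigrams from [8] words:
  Trigram 1: (and the forest)
  Trigram 2: (the forest road)
  Trigram 3: (forest road key)
  Trigram 4: (road key already)
  Trigram 5: (key already drinks)
  Trigram 6: (already drinks man)
Total word trigrams: 8 - 2 = 6

6


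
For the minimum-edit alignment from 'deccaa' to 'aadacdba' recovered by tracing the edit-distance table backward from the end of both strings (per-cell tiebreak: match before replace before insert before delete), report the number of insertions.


Edit distance = 5. Backtracking from cell (6, 8) with preference match > replace > insert > delete,
then listing the resulting alignment 'deccaa' -> 'aadacdba' left to right:
  Step 1: insert 'a' [insertion #1]
  Step 2: insert 'a' [insertion #2]
  Step 3: keep 'd'
  Step 4: replace e->a
  Step 5: keep 'c'
  Step 6: replace c->d
  Step 7: replace a->b
  Step 8: keep 'a'
Total insertions: 2

2


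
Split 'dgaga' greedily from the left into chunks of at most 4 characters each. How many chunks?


'dgaga' has 5 characters.
Chunking with max size 4:
  Chunk 1: 'dgag' (positions 0-3)
  Chunk 2: 'a' (positions 4-4)
Total chunks: ceil(5 / 4) = 2

2


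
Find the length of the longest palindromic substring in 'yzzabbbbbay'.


Scanning 'yzzabbbbbay' for palindromic substrings.
Substring at positions 3-9: 'abbbbba'.
Check: reverse('abbbbba') = 'abbbbba' -> palindrome confirmed.
Neighbouring characters ('z' / 'y') break symmetry, so it cannot extend further.
No longer palindromic substring exists; longest length = 7

7


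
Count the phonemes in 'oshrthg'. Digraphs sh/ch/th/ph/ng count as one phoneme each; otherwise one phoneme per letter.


Parsing 'oshrthg' greedily, digraphs first:
  'o' -> vowel phoneme (phonemes so far: 1)
  'sh' -> digraph (1 consonant phoneme) (phonemes so far: 2)
  'r' -> consonant phoneme (phonemes so far: 3)
  'th' -> digraph (1 consonant phoneme) (phonemes so far: 4)
  'g' -> consonant phoneme (phonemes so far: 5)
Total phonemes: 5

5


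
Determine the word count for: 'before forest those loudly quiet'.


Counting words by splitting on spaces:
  Word 1: 'before'
  Word 2: 'forest'
  Word 3: 'those'
  Word 4: 'loudly'
  Word 5: 'quiet'
Total words: 5

5


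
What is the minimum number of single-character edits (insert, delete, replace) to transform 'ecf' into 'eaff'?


Building DP table for s1='ecf' (len 3) and s2='eaff' (len 4):
       e  a  f  f
    0  1  2  3  4
  e 1  0  1  2  3
  c 2  1  1  2  3
  f 3  2  2  1  2
Edit distance = dp[3][4] = 2

2


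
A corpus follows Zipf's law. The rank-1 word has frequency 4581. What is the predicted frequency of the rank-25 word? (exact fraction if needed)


Zipf's law: freq(rank) = f1 / rank
f1 = 4581, rank = 25
freq = 4581 / 25
GCD(4581, 25) = 1
Simplified: 4581/25

4581/25


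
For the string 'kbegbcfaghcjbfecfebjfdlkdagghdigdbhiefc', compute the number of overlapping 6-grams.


String 'kbegbcfaghcjbfecfebjfdlkdagghdigdbhiefc' has length L = 39.
Number of overlapping n-grams = L - n + 1
Substituting: 39 - 6 + 1 = 34

34


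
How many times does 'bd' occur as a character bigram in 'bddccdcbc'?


Scanning 'bddccdcbc' for bigram 'bd':
  Position 0: 'bd' -> MATCH
  Position 1: 'dd' -> no
  Position 2: 'dc' -> no
  Position 3: 'cc' -> no
  Position 4: 'cd' -> no
  Position 5: 'dc' -> no
  Position 6: 'cb' -> no
  Position 7: 'bc' -> no
Total matches: 1

1


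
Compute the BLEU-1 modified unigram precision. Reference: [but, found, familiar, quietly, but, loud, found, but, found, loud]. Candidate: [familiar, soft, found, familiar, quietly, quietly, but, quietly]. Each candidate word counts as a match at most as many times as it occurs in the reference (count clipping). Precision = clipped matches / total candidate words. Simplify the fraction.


Reference word counts: {'but': 3, 'familiar': 1, 'found': 3, 'loud': 2, 'quietly': 1}
Checking each candidate word (with clipping):
  'familiar' -> in reference (ref count 1, used 1/1) -> match (matches: 1)
  'soft' -> not in reference -> no match (matches: 1)
  'found' -> in reference (ref count 3, used 1/3) -> match (matches: 2)
  'familiar' -> ref count 1 already used up (1/1) -> clipped, no match (matches: 2)
  'quietly' -> in reference (ref count 1, used 1/1) -> match (matches: 3)
  'quietly' -> ref count 1 already used up (1/1) -> clipped, no match (matches: 3)
  'but' -> in reference (ref count 3, used 1/3) -> match (matches: 4)
  'quietly' -> ref count 1 already used up (1/1) -> clipped, no match (matches: 4)
Clipped matches: 4, Candidate length: 8
Precision = 4/8 = 1/2

1/2


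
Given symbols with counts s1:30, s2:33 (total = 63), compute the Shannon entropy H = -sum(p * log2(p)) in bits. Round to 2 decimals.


Computing entropy H = -sum(p_i * log2(p_i)):
  s1: p = 30/63 = 0.4762, -p*log2(p) = 0.5097
  s2: p = 33/63 = 0.5238, -p*log2(p) = 0.4887
H = sum of terms = 0.9984
Rounded to 2 decimals: 1.00

1.00


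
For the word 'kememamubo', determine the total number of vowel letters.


Scanning each character of 'kememamubo':
  Position 1: 'k' -> consonant (running count: 0)
  Position 2: 'e' -> vowel (running count: 1)
  Position 3: 'm' -> consonant (running count: 1)
  Position 4: 'e' -> vowel (running count: 2)
  Position 5: 'm' -> consonant (running count: 2)
  Position 6: 'a' -> vowel (running count: 3)
  Position 7: 'm' -> consonant (running count: 3)
  Position 8: 'u' -> vowel (running count: 4)
  Position 9: 'b' -> consonant (running count: 4)
  Position 10: 'o' -> vowel (running count: 5)
Total vowels: 5

5


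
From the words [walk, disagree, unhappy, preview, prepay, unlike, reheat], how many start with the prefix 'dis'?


Checking each word for prefix 'dis':
  'walk' -> no (count: 0)
  'disagree' -> YES, starts with 'dis' (count: 1)
  'unhappy' -> no (count: 1)
  'preview' -> no (count: 1)
  'prepay' -> no (count: 1)
  'unlike' -> no (count: 1)
  'reheat' -> no (count: 1)
Total with prefix 'dis': 1

1


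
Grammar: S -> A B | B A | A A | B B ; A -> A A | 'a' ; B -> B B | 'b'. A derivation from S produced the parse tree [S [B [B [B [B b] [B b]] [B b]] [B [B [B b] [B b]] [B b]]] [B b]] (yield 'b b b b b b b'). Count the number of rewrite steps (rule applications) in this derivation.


Every bracketed nonterminal node [X ...] in the tree is produced by exactly one rule application.
Reading the tree off as a leftmost derivation:
  Step 1: S  =>  B B   (applied S -> B B)
  Step 2: B B  =>  B B B   (applied B -> B B)
  Step 3: B B B  =>  B B B B   (applied B -> B B)
  Step 4: B B B B  =>  B B B B B   (applied B -> B B)
  Step 5: B B B B B  =>  b B B B B   (applied B -> b)
  Step 6: b B B B B  =>  b b B B B   (applied B -> b)
  Step 7: b b B B B  =>  b b b B B   (applied B -> b)
  Step 8: b b b B B  =>  b b b B B B   (applied B -> B B)
  Step 9: b b b B B B  =>  b b b B B B B   (applied B -> B B)
  Step 10: b b b B B B B  =>  b b b b B B B   (applied B -> b)
  Step 11: b b b b B B B  =>  b b b b b B B   (applied B -> b)
  Step 12: b b b b b B B  =>  b b b b b b B   (applied B -> b)
  Step 13: b b b b b b B  =>  b b b b b b b   (applied B -> b)
Final yield: b b b b b b b
Total rewrite steps: 13

13


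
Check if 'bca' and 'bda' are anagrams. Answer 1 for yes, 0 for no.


Sort characters of 'bca': 'abc'
Sort characters of 'bda': 'abd'
Sorted forms differ -> they are NOT anagrams
Result: 0

0


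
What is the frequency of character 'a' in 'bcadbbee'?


Scanning 'bcadbbee' for 'a':
  Position 2: 'a' -> MATCH (count: 1)
Total occurrences of 'a': 1

1


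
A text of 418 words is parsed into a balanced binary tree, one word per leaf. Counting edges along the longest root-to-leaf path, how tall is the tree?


In a balanced binary tree with n leaves the deepest leaf is ceil(log2(n)) edges below the root.
log2(418) = 8.7074
ceil(8.7074) = 9
height (edges) = 9

9


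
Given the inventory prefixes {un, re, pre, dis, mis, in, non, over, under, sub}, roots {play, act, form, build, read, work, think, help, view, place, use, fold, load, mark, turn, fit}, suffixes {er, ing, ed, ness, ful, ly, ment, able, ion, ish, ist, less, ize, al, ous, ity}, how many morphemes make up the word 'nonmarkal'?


Segmenting 'nonmarkal' against the inventory:
  'non' -> prefix (morpheme 1)
  'mark' -> root (morpheme 2)
  'al' -> suffix (morpheme 3)
Total morphemes: 3

3


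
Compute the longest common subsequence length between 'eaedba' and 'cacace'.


DP table for LCS of 'eaedba' and 'cacace':
       c  a  c  a  c  e
    0  0  0  0  0  0  0
  e 0  0  0  0  0  0  1
  a 0  0  1  1  1  1  1
  e 0  0  1  1  1  1  2
  d 0  0  1  1  1  1  2
  b 0  0  1  1  1  1  2
  a 0  0  1  1  2  2  2
LCS: 'ae'
LCS length = 2

2


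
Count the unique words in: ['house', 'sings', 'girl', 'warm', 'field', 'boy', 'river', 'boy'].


Listing all tokens and tracking unique types:
  Token 1: 'house' -> NEW (unique so far: 1)
  Token 2: 'sings' -> NEW (unique so far: 2)
  Token 3: 'girl' -> NEW (unique so far: 3)
  Token 4: 'warm' -> NEW (unique so far: 4)
  Token 5: 'field' -> NEW (unique so far: 5)
  Token 6: 'boy' -> NEW (unique so far: 6)
  Token 7: 'river' -> NEW (unique so far: 7)
  Token 8: 'boy' -> duplicate (unique so far: 7)
Unique types: ('boy', 'field', 'girl', 'house', 'river', 'sings', 'warm')
Vocabulary size: 7

7


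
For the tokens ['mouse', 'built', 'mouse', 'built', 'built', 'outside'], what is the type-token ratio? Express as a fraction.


Tokens: 6
Unique types: ('built', 'mouse', 'outside') = 3
TTR = 3/6
Simplify: divide both by 3 -> 1/2
TTR = 1/2

1/2


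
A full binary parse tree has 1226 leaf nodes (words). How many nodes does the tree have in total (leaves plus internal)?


Leaf nodes (terminals): 1226
Internal nodes = n - 1 = 1226 - 1 = 1225
Total = leaves + internal = 1226 + 1225 = 2451

2451


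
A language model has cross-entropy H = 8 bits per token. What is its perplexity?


Perplexity formula: PP = 2^H
H = 8
PP = 2^8
Steps: 2^1 = 2, 2^2 = 4, 2^3 = 8, 2^4 = 16, 2^5 = 32, 2^6 = 64, 2^7 = 128, 2^8 = 256
PP = 256

256


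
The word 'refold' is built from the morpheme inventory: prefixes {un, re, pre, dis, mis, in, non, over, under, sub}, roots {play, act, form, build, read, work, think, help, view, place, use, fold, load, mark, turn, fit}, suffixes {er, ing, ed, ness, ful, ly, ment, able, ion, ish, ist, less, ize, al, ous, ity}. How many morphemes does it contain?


Segmenting 'refold' against the inventory:
  're' -> prefix (morpheme 1)
  'fold' -> root (morpheme 2)
Total morphemes: 2

2


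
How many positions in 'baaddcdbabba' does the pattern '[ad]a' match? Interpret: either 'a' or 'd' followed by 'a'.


Pattern: [ad]a means either 'a' or 'd' followed by 'a'.
Scanning 'baaddcdbabba' position-by-position:
  Pos 0: window 'ba' -> no
  Pos 1: window 'aa' -> MATCH
  Pos 2: window 'ad' -> no
  Pos 3: window 'dd' -> no
  Pos 4: window 'dc' -> no
  Pos 5: window 'cd' -> no
  Pos 6: window 'db' -> no
  Pos 7: window 'ba' -> no
  Pos 8: window 'ab' -> no
  Pos 9: window 'bb' -> no
  Pos 10: window 'ba' -> no
  Pos 11: window 'a' -> no
Total matches: 1

1


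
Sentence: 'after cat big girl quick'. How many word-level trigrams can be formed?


Word trigrams from [5] words:
  Trigram 1: (after cat big)
  Trigram 2: (cat big girl)
  Trigram 3: (big girl quick)
Total word trigrams: 5 - 2 = 3

3


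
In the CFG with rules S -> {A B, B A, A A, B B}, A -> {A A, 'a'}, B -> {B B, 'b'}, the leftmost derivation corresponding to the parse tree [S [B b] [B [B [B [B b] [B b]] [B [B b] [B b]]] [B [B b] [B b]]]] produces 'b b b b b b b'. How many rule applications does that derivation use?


Every bracketed nonterminal node [X ...] in the tree is produced by exactly one rule application.
Reading the tree off as a leftmost derivation:
  Step 1: S  =>  B B   (applied S -> B B)
  Step 2: B B  =>  b B   (applied B -> b)
  Step 3: b B  =>  b B B   (applied B -> B B)
  Step 4: b B B  =>  b B B B   (applied B -> B B)
  Step 5: b B B B  =>  b B B B B   (applied B -> B B)
  Step 6: b B B B B  =>  b b B B B   (applied B -> b)
  Step 7: b b B B B  =>  b b b B B   (applied B -> b)
  Step 8: b b b B B  =>  b b b B B B   (applied B -> B B)
  Step 9: b b b B B B  =>  b b b b B B   (applied B -> b)
  Step 10: b b b b B B  =>  b b b b b B   (applied B -> b)
  Step 11: b b b b b B  =>  b b b b b B B   (applied B -> B B)
  Step 12: b b b b b B B  =>  b b b b b b B   (applied B -> b)
  Step 13: b b b b b b B  =>  b b b b b b b   (applied B -> b)
Final yield: b b b b b b b
Total rewrite steps: 13

13


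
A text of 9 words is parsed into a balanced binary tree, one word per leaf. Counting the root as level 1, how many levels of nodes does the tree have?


In a balanced binary tree with n leaves the deepest leaf is ceil(log2(n)) edges below the root,
so counting node levels inclusive of root and leaves gives ceil(log2(n)) + 1 levels.
log2(9) = 3.1699
ceil(3.1699) = 4
levels = 4 + 1 = 5

5


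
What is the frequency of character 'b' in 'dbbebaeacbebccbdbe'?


Scanning 'dbbebaeacbebccbdbe' for 'b':
  Position 1: 'b' -> MATCH (count: 1)
  Position 2: 'b' -> MATCH (count: 2)
  Position 4: 'b' -> MATCH (count: 3)
  Position 9: 'b' -> MATCH (count: 4)
  Position 11: 'b' -> MATCH (count: 5)
  Position 14: 'b' -> MATCH (count: 6)
  Position 16: 'b' -> MATCH (count: 7)
Total occurrences of 'b': 7

7


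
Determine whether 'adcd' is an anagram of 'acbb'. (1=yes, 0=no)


Sort characters of 'adcd': 'acdd'
Sort characters of 'acbb': 'abbc'
Sorted forms differ -> they are NOT anagrams
Result: 0

0


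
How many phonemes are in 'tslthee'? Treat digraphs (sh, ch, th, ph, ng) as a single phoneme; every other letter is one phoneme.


Parsing 'tslthee' greedily, digraphs first:
  't' -> consonant phoneme (phonemes so far: 1)
  's' -> consonant phoneme (phonemes so far: 2)
  'l' -> consonant phoneme (phonemes so far: 3)
  'th' -> digraph (1 consonant phoneme) (phonemes so far: 4)
  'e' -> vowel phoneme (phonemes so far: 5)
  'e' -> vowel phoneme (phonemes so far: 6)
Total phonemes: 6

6


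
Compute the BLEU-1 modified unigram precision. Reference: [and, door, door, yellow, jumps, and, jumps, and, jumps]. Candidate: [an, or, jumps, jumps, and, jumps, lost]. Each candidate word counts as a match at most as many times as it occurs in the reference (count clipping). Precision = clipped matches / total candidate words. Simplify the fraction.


Reference word counts: {'and': 3, 'door': 2, 'jumps': 3, 'yellow': 1}
Checking each candidate word (with clipping):
  'an' -> not in reference -> no match (matches: 0)
  'or' -> not in reference -> no match (matches: 0)
  'jumps' -> in reference (ref count 3, used 1/3) -> match (matches: 1)
  'jumps' -> in reference (ref count 3, used 2/3) -> match (matches: 2)
  'and' -> in reference (ref count 3, used 1/3) -> match (matches: 3)
  'jumps' -> in reference (ref count 3, used 3/3) -> match (matches: 4)
  'lost' -> not in reference -> no match (matches: 4)
Clipped matches: 4, Candidate length: 7
Precision = 4/7

4/7


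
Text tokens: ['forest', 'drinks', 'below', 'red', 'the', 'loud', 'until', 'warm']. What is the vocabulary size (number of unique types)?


Listing all tokens and tracking unique types:
  Token 1: 'forest' -> NEW (unique so far: 1)
  Token 2: 'drinks' -> NEW (unique so far: 2)
  Token 3: 'below' -> NEW (unique so far: 3)
  Token 4: 'red' -> NEW (unique so far: 4)
  Token 5: 'the' -> NEW (unique so far: 5)
  Token 6: 'loud' -> NEW (unique so far: 6)
  Token 7: 'until' -> NEW (unique so far: 7)
  Token 8: 'warm' -> NEW (unique so far: 8)
Unique types: ('below', 'drinks', 'forest', 'loud', 'red', 'the', 'until', 'warm')
Vocabulary size: 8

8


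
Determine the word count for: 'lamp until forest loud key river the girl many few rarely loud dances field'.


Counting words by splitting on spaces:
  Word 1: 'lamp'
  Word 2: 'until'
  Word 3: 'forest'
  Word 4: 'loud'
  Word 5: 'key'
  Word 6: 'river'
  Word 7: 'the'
  Word 8: 'girl'
  Word 9: 'many'
  Word 10: 'few'
  Word 11: 'rarely'
  Word 12: 'loud'
  Word 13: 'dances'
  Word 14: 'field'
Total words: 14

14


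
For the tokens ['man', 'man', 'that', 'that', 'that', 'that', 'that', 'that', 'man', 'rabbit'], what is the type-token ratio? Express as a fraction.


Tokens: 10
Unique types: ('man', 'rabbit', 'that') = 3
TTR = 3/10
Already in lowest terms.

3/10


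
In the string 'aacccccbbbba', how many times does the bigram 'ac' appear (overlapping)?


Scanning 'aacccccbbbba' for bigram 'ac':
  Position 0: 'aa' -> no
  Position 1: 'ac' -> MATCH
  Position 2: 'cc' -> no
  Position 3: 'cc' -> no
  Position 4: 'cc' -> no
  Position 5: 'cc' -> no
  Position 6: 'cb' -> no
  Position 7: 'bb' -> no
  Position 8: 'bb' -> no
  Position 9: 'bb' -> no
  Position 10: 'ba' -> no
Total matches: 1

1


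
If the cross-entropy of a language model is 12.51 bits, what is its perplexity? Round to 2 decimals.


Perplexity formula: PP = 2^H
H = 12.51
PP = 2^12.51
Decompose: 2^12.51 = 2^12 * 2^0.51
2^12 = 4096, 2^0.51 ~ 1.4240502
PP ~ 4096 * 1.4240502 = 5832.9096192
Rounded to 2 decimals: 5832.91

5832.91


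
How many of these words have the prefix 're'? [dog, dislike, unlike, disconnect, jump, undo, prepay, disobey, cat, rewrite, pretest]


Checking each word for prefix 're':
  'dog' -> no (count: 0)
  'dislike' -> no (count: 0)
  'unlike' -> no (count: 0)
  'disconnect' -> no (count: 0)
  'jump' -> no (count: 0)
  'undo' -> no (count: 0)
  'prepay' -> no (count: 0)
  'disobey' -> no (count: 0)
  'cat' -> no (count: 0)
  'rewrite' -> YES, starts with 're' (count: 1)
  'pretest' -> no (count: 1)
Total with prefix 're': 1

1


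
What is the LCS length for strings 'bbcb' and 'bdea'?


DP table for LCS of 'bbcb' and 'bdea':
       b  d  e  a
    0  0  0  0  0
  b 0  1  1  1  1
  b 0  1  1  1  1
  c 0  1  1  1  1
  b 0  1  1  1  1
LCS: 'b'
LCS length = 1

1


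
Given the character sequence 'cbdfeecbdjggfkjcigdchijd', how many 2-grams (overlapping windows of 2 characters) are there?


String 'cbdfeecbdjggfkjcigdchijd' has length L = 24.
Number of overlapping n-grams = L - n + 1
Substituting: 24 - 2 + 1 = 23

23


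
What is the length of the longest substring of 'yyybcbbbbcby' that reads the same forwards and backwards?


Scanning 'yyybcbbbbcby' for palindromic substrings.
Substring at positions 2-11: 'ybcbbbbcby'.
Check: reverse('ybcbbbbcby') = 'ybcbbbbcby' -> palindrome confirmed.
Neighbouring characters ('y' / '-') break symmetry, so it cannot extend further.
No longer palindromic substring exists; longest length = 10

10
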